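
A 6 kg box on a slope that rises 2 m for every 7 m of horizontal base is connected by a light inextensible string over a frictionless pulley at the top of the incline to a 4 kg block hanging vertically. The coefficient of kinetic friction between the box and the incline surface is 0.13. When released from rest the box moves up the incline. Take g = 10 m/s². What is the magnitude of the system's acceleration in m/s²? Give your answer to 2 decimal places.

For the box on the incline: the weight component along the slope is m₁g sin 15.95° = 6 × 10 × 0.2747 = 16.482 N and the normal force is N = m₁g cos 15.95° = 57.691 N.
Kinetic friction opposes the box's motion up the incline: f = μN = 0.13 × 57.691 = 7.500 N acting down the slope.
Newton's second law for the box (up-slope positive): T − 16.482 − 7.500 = 6 a. For the hanging block (downward positive): 4 × 10 − T = 4 a.
Adding the two equations eliminates T: 16.018 = 10 a, so a = 1.6018 m/s².

1.60 m/s²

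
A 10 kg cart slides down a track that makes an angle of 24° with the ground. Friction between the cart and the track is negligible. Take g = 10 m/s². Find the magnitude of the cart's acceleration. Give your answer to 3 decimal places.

Resolving the weight along the incline: the component pulling the cart down the slope is mg sin 24° = 10 × 10 × 0.4067 = 40.670 N, and the normal force is N = mg cos 24° = 10 × 10 × 0.9135 = 91.350 N.
With no friction the net force along the incline is 40.670 N, so a = g sin 24° = 40.670 / 10 = 4.0670 m/s².

4.067 m/s²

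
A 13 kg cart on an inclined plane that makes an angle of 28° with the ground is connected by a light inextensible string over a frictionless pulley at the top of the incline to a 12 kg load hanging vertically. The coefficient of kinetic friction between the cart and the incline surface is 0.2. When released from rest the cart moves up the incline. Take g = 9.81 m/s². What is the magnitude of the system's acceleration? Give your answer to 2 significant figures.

For the cart on the incline: the weight component along the slope is m₁g sin 28° = 13 × 9.81 × 0.4695 = 59.875 N and the normal force is N = m₁g cos 28° = 112.602 N.
Kinetic friction opposes the cart's motion up the incline: f = μN = 0.2 × 112.602 = 22.520 N acting down the slope.
Newton's second law for the cart (up-slope positive): T − 59.875 − 22.520 = 13 a. For the hanging load (downward positive): 12 × 9.81 − T = 12 a.
Adding the two equations eliminates T: 35.325 = 25 a, so a = 1.4130 m/s².

1.4 m/s²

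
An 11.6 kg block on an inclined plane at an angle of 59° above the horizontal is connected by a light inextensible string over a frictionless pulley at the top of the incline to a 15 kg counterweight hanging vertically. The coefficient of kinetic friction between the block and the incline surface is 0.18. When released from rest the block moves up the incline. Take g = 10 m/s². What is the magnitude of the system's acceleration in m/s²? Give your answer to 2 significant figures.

For the block on the incline: the weight component along the slope is m₁g sin 59° = 11.6 × 10 × 0.8572 = 99.435 N and the normal force is N = m₁g cos 59° = 59.744 N.
Kinetic friction opposes the block's motion up the incline: f = μN = 0.18 × 59.744 = 10.754 N acting down the slope.
Newton's second law for the block (up-slope positive): T − 99.435 − 10.754 = 11.6 a. For the hanging counterweight (downward positive): 15 × 10 − T = 15 a.
Adding the two equations eliminates T: 39.811 = 26.6 a, so a = 1.4967 m/s².

1.5 m/s²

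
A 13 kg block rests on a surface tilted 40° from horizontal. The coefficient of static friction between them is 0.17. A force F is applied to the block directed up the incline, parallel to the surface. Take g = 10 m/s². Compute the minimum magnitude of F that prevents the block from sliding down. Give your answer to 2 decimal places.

66.63 N

The normal force is N = mg cos 40° = 99.586 N. With F at its minimum the block is on the verge of sliding down, so static friction is at its maximum μ_s N = 0.17 × 99.586 = 16.930 N and acts up the slope.
Equilibrium along the incline: F + μ_s N = mg sin 40°, so F = 83.562 − 16.930 = 66.632 N.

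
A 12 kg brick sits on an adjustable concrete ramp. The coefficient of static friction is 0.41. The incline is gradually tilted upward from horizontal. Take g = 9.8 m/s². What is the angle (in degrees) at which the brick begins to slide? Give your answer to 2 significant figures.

At the threshold of sliding, static friction is at its maximum μ_s N and exactly balances the weight component along the incline: mg sin θ = μ_s mg cos θ.
Hence tan θ = μ_s = 0.41, so θ = arctan(0.41) = 22.2936°.

22°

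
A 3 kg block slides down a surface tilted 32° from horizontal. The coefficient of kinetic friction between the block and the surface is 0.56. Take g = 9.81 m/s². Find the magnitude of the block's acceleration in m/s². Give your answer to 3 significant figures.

0.540 m/s²

Resolving the weight along the incline: the component pulling the block down the slope is mg sin 32° = 3 × 9.81 × 0.5299 = 15.595 N, and the normal force is N = mg cos 32° = 3 × 9.81 × 0.8480 = 24.957 N.
Kinetic friction acts up the slope with magnitude f = μN = 0.56 × 24.957 = 13.976 N.
Net force along the incline is 15.595 − 13.976 = 1.619 N, so a = 1.619 / 3 = 0.5397 m/s².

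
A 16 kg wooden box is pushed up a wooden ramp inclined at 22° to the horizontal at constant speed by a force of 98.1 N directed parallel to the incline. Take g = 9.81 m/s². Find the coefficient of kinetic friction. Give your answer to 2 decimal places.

0.27

At constant speed ΣF = 0 along the incline. The applied 98.1 N acts up the slope; the weight component mg sin 22° = 58.798 N and kinetic friction μN both act down the slope.
So 98.1 = 58.798 + μ × 145.531, giving μ = (98.1 − 58.798) / 145.531 = 0.2701.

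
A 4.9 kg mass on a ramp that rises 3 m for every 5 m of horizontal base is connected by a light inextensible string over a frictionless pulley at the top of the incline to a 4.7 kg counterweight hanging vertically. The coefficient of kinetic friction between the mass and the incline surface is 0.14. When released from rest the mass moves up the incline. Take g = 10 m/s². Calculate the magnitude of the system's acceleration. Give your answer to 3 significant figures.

For the mass on the incline: the weight component along the slope is m₁g sin 30.96° = 4.9 × 10 × 0.5145 = 25.210 N and the normal force is N = m₁g cos 30.96° = 42.017 N.
Kinetic friction opposes the mass's motion up the incline: f = μN = 0.14 × 42.017 = 5.882 N acting down the slope.
Newton's second law for the mass (up-slope positive): T − 25.210 − 5.882 = 4.9 a. For the hanging counterweight (downward positive): 4.7 × 10 − T = 4.7 a.
Adding the two equations eliminates T: 15.908 = 9.6 a, so a = 1.6571 m/s².

1.66 m/s²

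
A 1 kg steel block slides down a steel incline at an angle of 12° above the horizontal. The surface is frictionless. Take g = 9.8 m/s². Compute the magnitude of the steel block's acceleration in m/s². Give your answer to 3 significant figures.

Resolving the weight along the incline: the component pulling the steel block down the slope is mg sin 12° = 1 × 9.8 × 0.2079 = 2.037 N, and the normal force is N = mg cos 12° = 1 × 9.8 × 0.9781 = 9.585 N.
With no friction the net force along the incline is 2.037 N, so a = g sin 12° = 2.037 / 1 = 2.0370 m/s².

2.04 m/s²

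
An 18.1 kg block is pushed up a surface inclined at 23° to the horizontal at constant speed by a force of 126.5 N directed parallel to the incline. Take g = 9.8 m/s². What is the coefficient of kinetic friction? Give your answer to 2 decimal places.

0.35

At constant speed ΣF = 0 along the incline. The applied 126.5 N acts up the slope; the weight component mg sin 23° = 69.308 N and kinetic friction μN both act down the slope.
So 126.5 = 69.308 + μ × 163.279, giving μ = (126.5 − 69.308) / 163.279 = 0.3503.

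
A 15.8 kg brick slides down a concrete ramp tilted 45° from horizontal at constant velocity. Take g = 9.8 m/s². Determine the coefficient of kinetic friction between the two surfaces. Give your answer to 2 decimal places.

1.00

At constant velocity the net force along the incline is zero: mg sin 45° = μ mg cos 45°.
So μ = tan 45° = 0.7071 / 0.7071 = 1.0000.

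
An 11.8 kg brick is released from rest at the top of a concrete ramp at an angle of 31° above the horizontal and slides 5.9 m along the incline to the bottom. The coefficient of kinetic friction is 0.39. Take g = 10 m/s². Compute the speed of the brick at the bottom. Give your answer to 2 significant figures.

4.6 m/s

The weight component along the incline is mg sin 31° = 60.774 N and the normal force is N = mg cos 31° = 101.146 N.
Friction up the slope is f = μN = 0.39 × 101.146 = 39.447 N, so the net downslope force is 60.774 − 39.447 = 21.327 N and a = 21.327 / 11.8 = 1.8074 m/s².
Starting from rest over a distance of 5.9 m, v² = 2aL = 2 × 1.8074 × 5.9 = 21.3273, so v = 4.6181 m/s.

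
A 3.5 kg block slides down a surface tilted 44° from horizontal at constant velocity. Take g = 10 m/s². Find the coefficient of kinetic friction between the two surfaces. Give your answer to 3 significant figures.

At constant velocity the net force along the incline is zero: mg sin 44° = μ mg cos 44°.
So μ = tan 44° = 0.6947 / 0.7193 = 0.9658.

0.966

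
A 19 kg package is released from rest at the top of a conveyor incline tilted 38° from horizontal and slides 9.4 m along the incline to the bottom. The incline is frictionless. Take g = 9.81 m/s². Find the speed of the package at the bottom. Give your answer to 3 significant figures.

The weight component along the incline is mg sin 38° = 114.753 N and the normal force is N = mg cos 38° = 146.877 N.
With no friction, a = g sin 38° = 6.0396 m/s².
Starting from rest over a distance of 9.4 m, v² = 2aL = 2 × 6.0396 × 9.4 = 113.5445, so v = 10.6557 m/s.

10.7 m/s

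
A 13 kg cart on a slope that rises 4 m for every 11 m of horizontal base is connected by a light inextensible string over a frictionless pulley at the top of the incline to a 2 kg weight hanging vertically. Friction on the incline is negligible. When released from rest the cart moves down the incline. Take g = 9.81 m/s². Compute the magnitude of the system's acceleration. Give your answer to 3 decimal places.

1.597 m/s²

For the cart on the incline: the weight component along the slope is m₁g sin 19.98° = 13 × 9.81 × 0.3417 = 43.577 N and the normal force is N = m₁g cos 19.98° = 119.852 N.
Newton's second law for the cart (down-slope positive): 43.577 − T = 13 a. For the hanging weight (upward positive): T − 2 × 9.81 = 2 a.
Adding the two equations eliminates T: 23.957 = 15 a, so a = 1.5971 m/s².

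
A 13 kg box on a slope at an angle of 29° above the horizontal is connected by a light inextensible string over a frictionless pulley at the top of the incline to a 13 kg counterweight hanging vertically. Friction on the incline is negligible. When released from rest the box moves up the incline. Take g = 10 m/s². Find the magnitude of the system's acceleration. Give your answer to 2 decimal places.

2.58 m/s²

For the box on the incline: the weight component along the slope is m₁g sin 29° = 13 × 10 × 0.4848 = 63.024 N and the normal force is N = m₁g cos 29° = 113.701 N.
Newton's second law for the box (up-slope positive): T − 63.024 = 13 a. For the hanging counterweight (downward positive): 13 × 10 − T = 13 a.
Adding the two equations eliminates T: 66.976 = 26 a, so a = 2.5760 m/s².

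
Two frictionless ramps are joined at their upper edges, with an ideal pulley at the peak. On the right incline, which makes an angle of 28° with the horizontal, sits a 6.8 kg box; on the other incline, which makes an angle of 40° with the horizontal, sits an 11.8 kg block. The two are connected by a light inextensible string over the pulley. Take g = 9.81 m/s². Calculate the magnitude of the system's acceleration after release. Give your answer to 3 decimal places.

2.317 m/s²

Resolve each weight along its own incline: the 6.8 kg mass has component 6.8 × 9.81 × sin 28° = 31.318 N down its slope, and the 11.8 kg mass has 11.8 × 9.81 × sin 40° = 74.408 N down its slope.
The 11.8 kg side's 74.408 N exceeds the other side's 31.318 N, so that mass slides down and the 6.8 kg mass slides up. Taking that direction as positive, Newton's second law for the whole system gives 74.408 − 31.318 = (6.8 + 11.8) a, so a = 43.090 / 18.6 = 2.3167 m/s².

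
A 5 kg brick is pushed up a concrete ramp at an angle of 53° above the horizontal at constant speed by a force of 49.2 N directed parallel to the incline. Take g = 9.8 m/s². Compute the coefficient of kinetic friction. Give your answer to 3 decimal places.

At constant speed ΣF = 0 along the incline. The applied 49.2 N acts up the slope; the weight component mg sin 53° = 39.133 N and kinetic friction μN both act down the slope.
So 49.2 = 39.133 + μ × 29.489, giving μ = (49.2 − 39.133) / 29.489 = 0.3414.

0.341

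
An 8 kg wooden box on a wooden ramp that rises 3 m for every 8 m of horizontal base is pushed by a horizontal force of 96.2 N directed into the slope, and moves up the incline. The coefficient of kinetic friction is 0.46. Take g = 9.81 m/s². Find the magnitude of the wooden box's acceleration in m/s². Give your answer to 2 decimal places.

1.65 m/s²

The horizontal push has components F cos 20.56° = 96.2 × 0.9363 = 90.072 N up the incline and F sin 20.56° = 96.2 × 0.3511 = 33.776 N pressing into the surface.
The normal force is therefore N = mg cos 20.56° + F sin 20.56° = 73.481 + 33.776 = 107.257 N, and kinetic friction down the slope is μN = 0.46 × 107.257 = 49.338 N.
Along the incline: F cos 20.56° − mg sin 20.56° − μN = ma, so 90.072 − 27.554 − 49.338 = 8 a, giving a = 1.6475 m/s².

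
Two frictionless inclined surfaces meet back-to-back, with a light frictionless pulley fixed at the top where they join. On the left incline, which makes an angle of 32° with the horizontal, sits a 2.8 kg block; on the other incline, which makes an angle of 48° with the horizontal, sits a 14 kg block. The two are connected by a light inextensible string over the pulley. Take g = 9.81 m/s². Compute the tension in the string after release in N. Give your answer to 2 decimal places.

Resolve each weight along its own incline: the 2.8 kg mass has component 2.8 × 9.81 × sin 32° = 14.556 N down its slope, and the 14 kg mass has 14 × 9.81 × sin 48° = 102.064 N down its slope.
The 14 kg side's 102.064 N exceeds the other side's 14.556 N, so that mass slides down and the 2.8 kg mass slides up. Taking that direction as positive, Newton's second law for the whole system gives 102.064 − 14.556 = (2.8 + 14) a, so a = 87.508 / 16.8 = 5.2088 m/s².
For the 2.8 kg mass (up-slope positive): T − 14.556 = 2.8 × 5.2088, so T = 29.141 N.

29.14 N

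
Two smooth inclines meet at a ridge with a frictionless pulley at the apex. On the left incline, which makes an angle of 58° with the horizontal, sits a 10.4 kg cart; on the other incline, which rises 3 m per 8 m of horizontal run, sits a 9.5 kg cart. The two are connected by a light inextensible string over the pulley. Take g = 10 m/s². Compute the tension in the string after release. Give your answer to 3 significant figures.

59.5 N

Resolve each weight along its own incline: the 10.4 kg mass has component 10.4 × 10 × sin 58° = 88.197 N down its slope, and the 9.5 kg mass has 9.5 × 10 × sin 20.56° = 33.357 N down its slope.
The 10.4 kg side's 88.197 N exceeds the other side's 33.357 N, so that mass slides down and the 9.5 kg mass slides up. Taking that direction as positive, Newton's second law for the whole system gives 88.197 − 33.357 = (10.4 + 9.5) a, so a = 54.840 / 19.9 = 2.7558 m/s².
For the 9.5 kg mass (up-slope positive): T − 33.357 = 9.5 × 2.7558, so T = 59.537 N.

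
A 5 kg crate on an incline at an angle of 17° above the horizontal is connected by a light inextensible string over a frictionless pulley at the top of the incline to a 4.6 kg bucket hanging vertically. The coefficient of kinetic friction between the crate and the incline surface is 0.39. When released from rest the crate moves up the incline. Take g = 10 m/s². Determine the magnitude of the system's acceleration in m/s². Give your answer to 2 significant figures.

1.3 m/s²

For the crate on the incline: the weight component along the slope is m₁g sin 17° = 5 × 10 × 0.2924 = 14.620 N and the normal force is N = m₁g cos 17° = 47.815 N.
Kinetic friction opposes the crate's motion up the incline: f = μN = 0.39 × 47.815 = 18.648 N acting down the slope.
Newton's second law for the crate (up-slope positive): T − 14.620 − 18.648 = 5 a. For the hanging bucket (downward positive): 4.6 × 10 − T = 4.6 a.
Adding the two equations eliminates T: 12.732 = 9.6 a, so a = 1.3262 m/s².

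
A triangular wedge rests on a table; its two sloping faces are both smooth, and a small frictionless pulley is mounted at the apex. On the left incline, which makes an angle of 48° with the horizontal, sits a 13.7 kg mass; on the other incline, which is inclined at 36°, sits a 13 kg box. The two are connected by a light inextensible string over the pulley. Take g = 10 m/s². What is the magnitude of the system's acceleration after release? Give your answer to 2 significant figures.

Resolve each weight along its own incline: the 13.7 kg mass has component 13.7 × 10 × sin 48° = 101.811 N down its slope, and the 13 kg mass has 13 × 10 × sin 36° = 76.412 N down its slope.
The 13.7 kg side's 101.811 N exceeds the other side's 76.412 N, so that mass slides down and the 13 kg mass slides up. Taking that direction as positive, Newton's second law for the whole system gives 101.811 − 76.412 = (13.7 + 13) a, so a = 25.399 / 26.7 = 0.9513 m/s².

0.95 m/s²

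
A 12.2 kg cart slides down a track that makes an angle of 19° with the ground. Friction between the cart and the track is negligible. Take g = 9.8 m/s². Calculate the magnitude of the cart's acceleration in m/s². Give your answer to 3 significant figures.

3.19 m/s²

Resolving the weight along the incline: the component pulling the cart down the slope is mg sin 19° = 12.2 × 9.8 × 0.3256 = 38.929 N, and the normal force is N = mg cos 19° = 12.2 × 9.8 × 0.9455 = 113.044 N.
With no friction the net force along the incline is 38.929 N, so a = g sin 19° = 38.929 / 12.2 = 3.1909 m/s².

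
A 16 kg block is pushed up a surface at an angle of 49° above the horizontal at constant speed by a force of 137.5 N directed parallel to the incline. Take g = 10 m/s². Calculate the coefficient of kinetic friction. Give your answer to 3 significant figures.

At constant speed ΣF = 0 along the incline. The applied 137.5 N acts up the slope; the weight component mg sin 49° = 120.754 N and kinetic friction μN both act down the slope.
So 137.5 = 120.754 + μ × 104.969, giving μ = (137.5 − 120.754) / 104.969 = 0.1595.

0.160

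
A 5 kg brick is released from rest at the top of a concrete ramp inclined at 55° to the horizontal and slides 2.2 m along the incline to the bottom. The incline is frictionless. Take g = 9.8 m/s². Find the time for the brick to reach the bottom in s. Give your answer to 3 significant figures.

The weight component along the incline is mg sin 55° = 40.138 N and the normal force is N = mg cos 55° = 28.105 N.
With no friction, a = g sin 55° = 8.0277 m/s².
Starting from rest, L = ½at², so t = √(2L/a) = √(2 × 2.2 / 8.0277) = 0.7403 s.

0.740 s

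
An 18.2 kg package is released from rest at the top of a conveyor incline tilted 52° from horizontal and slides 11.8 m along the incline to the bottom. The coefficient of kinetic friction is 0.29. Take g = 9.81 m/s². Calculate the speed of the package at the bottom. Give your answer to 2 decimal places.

The weight component along the incline is mg sin 52° = 140.693 N and the normal force is N = mg cos 52° = 109.921 N.
Friction up the slope is f = μN = 0.29 × 109.921 = 31.877 N, so the net downslope force is 140.693 − 31.877 = 108.816 N and a = 108.816 / 18.2 = 5.9789 m/s².
Starting from rest over a distance of 11.8 m, v² = 2aL = 2 × 5.9789 × 11.8 = 141.1020, so v = 11.8786 m/s.

11.88 m/s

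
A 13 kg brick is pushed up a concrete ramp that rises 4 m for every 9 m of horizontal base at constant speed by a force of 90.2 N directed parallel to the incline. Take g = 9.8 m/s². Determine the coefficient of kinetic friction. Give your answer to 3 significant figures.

0.330

At constant speed ΣF = 0 along the incline. The applied 90.2 N acts up the slope; the weight component mg sin 23.96° = 51.742 N and kinetic friction μN both act down the slope.
So 90.2 = 51.742 + μ × 116.420, giving μ = (90.2 − 51.742) / 116.420 = 0.3303.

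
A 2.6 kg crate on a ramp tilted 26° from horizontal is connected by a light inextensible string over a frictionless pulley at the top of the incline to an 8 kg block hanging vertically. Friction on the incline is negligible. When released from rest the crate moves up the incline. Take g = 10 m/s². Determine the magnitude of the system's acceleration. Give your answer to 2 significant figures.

6.5 m/s²

For the crate on the incline: the weight component along the slope is m₁g sin 26° = 2.6 × 10 × 0.4384 = 11.398 N and the normal force is N = m₁g cos 26° = 23.369 N.
Newton's second law for the crate (up-slope positive): T − 11.398 = 2.6 a. For the hanging block (downward positive): 8 × 10 − T = 8 a.
Adding the two equations eliminates T: 68.602 = 10.6 a, so a = 6.4719 m/s².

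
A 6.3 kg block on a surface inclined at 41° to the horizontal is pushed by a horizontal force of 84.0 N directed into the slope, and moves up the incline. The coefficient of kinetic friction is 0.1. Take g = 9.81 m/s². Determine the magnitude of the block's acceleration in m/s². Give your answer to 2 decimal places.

The horizontal push has components F cos 41° = 84.0 × 0.7547 = 63.395 N up the incline and F sin 41° = 84.0 × 0.6561 = 55.112 N pressing into the surface.
The normal force is therefore N = mg cos 41° + F sin 41° = 46.643 + 55.112 = 101.755 N, and kinetic friction down the slope is μN = 0.1 × 101.755 = 10.175 N.
Along the incline: F cos 41° − mg sin 41° − μN = ma, so 63.395 − 40.549 − 10.175 = 6.3 a, giving a = 2.0113 m/s².

2.01 m/s²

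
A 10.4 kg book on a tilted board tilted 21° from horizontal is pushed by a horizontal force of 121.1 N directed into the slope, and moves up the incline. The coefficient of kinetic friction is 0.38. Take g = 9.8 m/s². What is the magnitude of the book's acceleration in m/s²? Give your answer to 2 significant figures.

The horizontal push has components F cos 21° = 121.1 × 0.9336 = 113.059 N up the incline and F sin 21° = 121.1 × 0.3584 = 43.402 N pressing into the surface.
The normal force is therefore N = mg cos 21° + F sin 21° = 95.153 + 43.402 = 138.555 N, and kinetic friction down the slope is μN = 0.38 × 138.555 = 52.651 N.
Along the incline: F cos 21° − mg sin 21° − μN = ma, so 113.059 − 36.528 − 52.651 = 10.4 a, giving a = 2.2962 m/s².

2.3 m/s²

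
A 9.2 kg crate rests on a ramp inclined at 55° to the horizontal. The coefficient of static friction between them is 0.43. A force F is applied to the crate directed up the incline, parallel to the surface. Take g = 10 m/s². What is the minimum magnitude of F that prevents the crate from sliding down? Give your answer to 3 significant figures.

The normal force is N = mg cos 55° = 52.769 N. With F at its minimum the crate is on the verge of sliding down, so static friction is at its maximum μ_s N = 0.43 × 52.769 = 22.691 N and acts up the slope.
Equilibrium along the incline: F + μ_s N = mg sin 55°, so F = 75.362 − 22.691 = 52.671 N.

52.7 N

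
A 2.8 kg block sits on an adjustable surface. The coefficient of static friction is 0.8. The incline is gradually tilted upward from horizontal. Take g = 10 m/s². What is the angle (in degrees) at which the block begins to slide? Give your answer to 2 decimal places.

38.66°

At the threshold of sliding, static friction is at its maximum μ_s N and exactly balances the weight component along the incline: mg sin θ = μ_s mg cos θ.
Hence tan θ = μ_s = 0.8, so θ = arctan(0.8) = 38.6598°.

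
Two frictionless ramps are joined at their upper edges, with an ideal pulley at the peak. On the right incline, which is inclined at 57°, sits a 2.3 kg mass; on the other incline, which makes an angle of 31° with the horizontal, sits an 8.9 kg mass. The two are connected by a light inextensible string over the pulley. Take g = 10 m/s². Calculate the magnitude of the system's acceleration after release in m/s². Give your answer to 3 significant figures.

2.37 m/s²

Resolve each weight along its own incline: the 2.3 kg mass has component 2.3 × 10 × sin 57° = 19.289 N down its slope, and the 8.9 kg mass has 8.9 × 10 × sin 31° = 45.838 N down its slope.
The 8.9 kg side's 45.838 N exceeds the other side's 19.289 N, so that mass slides down and the 2.3 kg mass slides up. Taking that direction as positive, Newton's second law for the whole system gives 45.838 − 19.289 = (2.3 + 8.9) a, so a = 26.549 / 11.2 = 2.3704 m/s².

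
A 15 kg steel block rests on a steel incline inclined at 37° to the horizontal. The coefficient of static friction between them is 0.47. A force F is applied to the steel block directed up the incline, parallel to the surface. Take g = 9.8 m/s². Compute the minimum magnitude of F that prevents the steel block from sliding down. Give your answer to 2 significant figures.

The normal force is N = mg cos 37° = 117.399 N. With F at its minimum the steel block is on the verge of sliding down, so static friction is at its maximum μ_s N = 0.47 × 117.399 = 55.178 N and acts up the slope.
Equilibrium along the incline: F + μ_s N = mg sin 37°, so F = 88.467 − 55.178 = 33.289 N.

33 N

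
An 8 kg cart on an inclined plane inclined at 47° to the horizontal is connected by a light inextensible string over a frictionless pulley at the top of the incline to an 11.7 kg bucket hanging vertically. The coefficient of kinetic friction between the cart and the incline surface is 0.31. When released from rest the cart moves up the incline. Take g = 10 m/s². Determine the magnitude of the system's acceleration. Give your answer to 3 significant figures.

For the cart on the incline: the weight component along the slope is m₁g sin 47° = 8 × 10 × 0.7314 = 58.512 N and the normal force is N = m₁g cos 47° = 54.560 N.
Kinetic friction opposes the cart's motion up the incline: f = μN = 0.31 × 54.560 = 16.914 N acting down the slope.
Newton's second law for the cart (up-slope positive): T − 58.512 − 16.914 = 8 a. For the hanging bucket (downward positive): 11.7 × 10 − T = 11.7 a.
Adding the two equations eliminates T: 41.574 = 19.7 a, so a = 2.1104 m/s².

2.11 m/s²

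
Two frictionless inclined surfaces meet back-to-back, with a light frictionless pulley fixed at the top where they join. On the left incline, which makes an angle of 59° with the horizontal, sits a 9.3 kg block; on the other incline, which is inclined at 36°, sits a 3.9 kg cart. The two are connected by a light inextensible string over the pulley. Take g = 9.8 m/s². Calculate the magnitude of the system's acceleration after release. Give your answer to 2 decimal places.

Resolve each weight along its own incline: the 9.3 kg mass has component 9.3 × 9.8 × sin 59° = 78.122 N down its slope, and the 3.9 kg mass has 3.9 × 9.8 × sin 36° = 22.465 N down its slope.
The 9.3 kg side's 78.122 N exceeds the other side's 22.465 N, so that mass slides down and the 3.9 kg mass slides up. Taking that direction as positive, Newton's second law for the whole system gives 78.122 − 22.465 = (9.3 + 3.9) a, so a = 55.657 / 13.2 = 4.2164 m/s².

4.22 m/s²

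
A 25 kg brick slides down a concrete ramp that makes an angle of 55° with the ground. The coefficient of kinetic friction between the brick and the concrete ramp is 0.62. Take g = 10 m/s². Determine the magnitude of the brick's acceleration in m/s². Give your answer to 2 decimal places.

4.64 m/s²

Resolving the weight along the incline: the component pulling the brick down the slope is mg sin 55° = 25 × 10 × 0.8192 = 204.800 N, and the normal force is N = mg cos 55° = 25 × 10 × 0.5736 = 143.400 N.
Kinetic friction acts up the slope with magnitude f = μN = 0.62 × 143.400 = 88.908 N.
Net force along the incline is 204.800 − 88.908 = 115.892 N, so a = 115.892 / 25 = 4.6357 m/s².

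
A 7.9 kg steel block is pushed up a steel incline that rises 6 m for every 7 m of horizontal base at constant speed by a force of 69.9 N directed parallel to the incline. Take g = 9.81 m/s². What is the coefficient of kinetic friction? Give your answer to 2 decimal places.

At constant speed ΣF = 0 along the incline. The applied 69.9 N acts up the slope; the weight component mg sin 40.60° = 50.436 N and kinetic friction μN both act down the slope.
So 69.9 = 50.436 + μ × 58.842, giving μ = (69.9 − 50.436) / 58.842 = 0.3308.

0.33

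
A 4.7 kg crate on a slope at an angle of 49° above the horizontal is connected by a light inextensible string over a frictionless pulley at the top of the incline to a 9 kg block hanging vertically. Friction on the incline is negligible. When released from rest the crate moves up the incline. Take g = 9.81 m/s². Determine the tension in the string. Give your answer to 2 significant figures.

For the crate on the incline: the weight component along the slope is m₁g sin 49° = 4.7 × 9.81 × 0.7547 = 34.797 N and the normal force is N = m₁g cos 49° = 30.249 N.
Newton's second law for the crate (up-slope positive): T − 34.797 = 4.7 a. For the hanging block (downward positive): 9 × 9.81 − T = 9 a.
Adding the two equations eliminates T: 53.493 = 13.7 a, so a = 3.9046 m/s².
Then from the hanging block's equation, T = 9 × (9.81 − 3.9046) = 53.149 N.

53 N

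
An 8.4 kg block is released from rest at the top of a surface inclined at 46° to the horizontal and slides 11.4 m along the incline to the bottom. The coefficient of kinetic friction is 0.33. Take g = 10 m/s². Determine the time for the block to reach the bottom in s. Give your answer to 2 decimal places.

2.16 s

The weight component along the incline is mg sin 46° = 60.425 N and the normal force is N = mg cos 46° = 58.351 N.
Friction up the slope is f = μN = 0.33 × 58.351 = 19.256 N, so the net downslope force is 60.425 − 19.256 = 41.169 N and a = 41.169 / 8.4 = 4.9011 m/s².
Starting from rest, L = ½at², so t = √(2L/a) = √(2 × 11.4 / 4.9011) = 2.1569 s.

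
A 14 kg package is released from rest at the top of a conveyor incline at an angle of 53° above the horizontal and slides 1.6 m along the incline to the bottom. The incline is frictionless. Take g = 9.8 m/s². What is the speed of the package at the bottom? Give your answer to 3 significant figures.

5.00 m/s

The weight component along the incline is mg sin 53° = 109.573 N and the normal force is N = mg cos 53° = 82.569 N.
With no friction, a = g sin 53° = 7.8266 m/s².
Starting from rest over a distance of 1.6 m, v² = 2aL = 2 × 7.8266 × 1.6 = 25.0451, so v = 5.0045 m/s.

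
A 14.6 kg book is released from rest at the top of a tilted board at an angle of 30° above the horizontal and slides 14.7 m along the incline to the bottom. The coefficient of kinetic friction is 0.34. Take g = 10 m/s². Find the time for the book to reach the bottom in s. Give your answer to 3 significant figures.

3.78 s

The weight component along the incline is mg sin 30° = 73.000 N and the normal force is N = mg cos 30° = 126.440 N.
Friction up the slope is f = μN = 0.34 × 126.440 = 42.990 N, so the net downslope force is 73.000 − 42.990 = 30.010 N and a = 30.010 / 14.6 = 2.0555 m/s².
Starting from rest, L = ½at², so t = √(2L/a) = √(2 × 14.7 / 2.0555) = 3.7819 s.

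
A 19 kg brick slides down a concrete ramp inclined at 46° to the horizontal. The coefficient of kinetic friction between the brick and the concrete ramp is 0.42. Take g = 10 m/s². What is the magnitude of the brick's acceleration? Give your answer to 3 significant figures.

4.28 m/s²

Resolving the weight along the incline: the component pulling the brick down the slope is mg sin 46° = 19 × 10 × 0.7193 = 136.667 N, and the normal force is N = mg cos 46° = 19 × 10 × 0.6947 = 131.993 N.
Kinetic friction acts up the slope with magnitude f = μN = 0.42 × 131.993 = 55.437 N.
Net force along the incline is 136.667 − 55.437 = 81.230 N, so a = 81.230 / 19 = 4.2753 m/s².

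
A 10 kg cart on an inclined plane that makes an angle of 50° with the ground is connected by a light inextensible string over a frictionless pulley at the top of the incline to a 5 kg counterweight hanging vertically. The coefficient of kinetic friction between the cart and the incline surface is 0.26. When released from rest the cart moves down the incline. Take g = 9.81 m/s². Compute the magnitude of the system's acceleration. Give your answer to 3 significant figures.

For the cart on the incline: the weight component along the slope is m₁g sin 50° = 10 × 9.81 × 0.7660 = 75.145 N and the normal force is N = m₁g cos 50° = 63.057 N.
Kinetic friction opposes the cart's motion down the incline: f = μN = 0.26 × 63.057 = 16.395 N acting up the slope.
Newton's second law for the cart (down-slope positive): 75.145 − 16.395 − T = 10 a. For the hanging counterweight (upward positive): T − 5 × 9.81 = 5 a.
Adding the two equations eliminates T: 9.700 = 15 a, so a = 0.6467 m/s².

0.647 m/s²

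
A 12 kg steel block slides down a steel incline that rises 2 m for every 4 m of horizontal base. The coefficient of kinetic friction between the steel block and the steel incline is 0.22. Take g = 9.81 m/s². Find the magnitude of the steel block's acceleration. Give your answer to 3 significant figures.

Resolving the weight along the incline: the component pulling the steel block down the slope is mg sin 26.57° = 12 × 9.81 × 0.4472 = 52.644 N, and the normal force is N = mg cos 26.57° = 12 × 9.81 × 0.8944 = 105.289 N.
Kinetic friction acts up the slope with magnitude f = μN = 0.22 × 105.289 = 23.164 N.
Net force along the incline is 52.644 − 23.164 = 29.480 N, so a = 29.480 / 12 = 2.4567 m/s².

2.46 m/s²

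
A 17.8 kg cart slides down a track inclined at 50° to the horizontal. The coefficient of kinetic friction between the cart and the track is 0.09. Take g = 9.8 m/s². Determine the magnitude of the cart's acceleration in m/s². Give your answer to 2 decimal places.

Resolving the weight along the incline: the component pulling the cart down the slope is mg sin 50° = 17.8 × 9.8 × 0.7660 = 133.621 N, and the normal force is N = mg cos 50° = 17.8 × 9.8 × 0.6428 = 112.130 N.
Kinetic friction acts up the slope with magnitude f = μN = 0.09 × 112.130 = 10.092 N.
Net force along the incline is 133.621 − 10.092 = 123.529 N, so a = 123.529 / 17.8 = 6.9398 m/s².

6.94 m/s²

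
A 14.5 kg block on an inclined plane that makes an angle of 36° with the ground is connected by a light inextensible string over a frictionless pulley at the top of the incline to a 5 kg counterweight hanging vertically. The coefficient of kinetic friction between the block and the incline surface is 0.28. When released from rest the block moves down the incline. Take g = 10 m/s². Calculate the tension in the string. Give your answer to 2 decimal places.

For the block on the incline: the weight component along the slope is m₁g sin 36° = 14.5 × 10 × 0.5878 = 85.231 N and the normal force is N = m₁g cos 36° = 117.307 N.
Kinetic friction opposes the block's motion down the incline: f = μN = 0.28 × 117.307 = 32.846 N acting up the slope.
Newton's second law for the block (down-slope positive): 85.231 − 32.846 − T = 14.5 a. For the hanging counterweight (upward positive): T − 5 × 10 = 5 a.
Adding the two equations eliminates T: 2.385 = 19.5 a, so a = 0.1223 m/s².
Then from the hanging counterweight's equation, T = 5 × (10 + 0.1223) = 50.611 N.

50.61 N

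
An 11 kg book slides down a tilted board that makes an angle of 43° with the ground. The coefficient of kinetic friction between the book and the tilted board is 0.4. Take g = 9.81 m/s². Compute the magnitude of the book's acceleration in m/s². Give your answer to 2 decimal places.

Resolving the weight along the incline: the component pulling the book down the slope is mg sin 43° = 11 × 9.81 × 0.6820 = 73.595 N, and the normal force is N = mg cos 43° = 11 × 9.81 × 0.7314 = 78.925 N.
Kinetic friction acts up the slope with magnitude f = μN = 0.4 × 78.925 = 31.570 N.
Net force along the incline is 73.595 − 31.570 = 42.025 N, so a = 42.025 / 11 = 3.8205 m/s².

3.82 m/s²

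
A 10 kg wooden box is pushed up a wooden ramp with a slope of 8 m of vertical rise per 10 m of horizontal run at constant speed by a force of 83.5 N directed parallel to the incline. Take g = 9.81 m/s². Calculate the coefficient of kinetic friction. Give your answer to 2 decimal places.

At constant speed ΣF = 0 along the incline. The applied 83.5 N acts up the slope; the weight component mg sin 38.66° = 61.283 N and kinetic friction μN both act down the slope.
So 83.5 = 61.283 + μ × 76.603, giving μ = (83.5 − 61.283) / 76.603 = 0.2900.

0.29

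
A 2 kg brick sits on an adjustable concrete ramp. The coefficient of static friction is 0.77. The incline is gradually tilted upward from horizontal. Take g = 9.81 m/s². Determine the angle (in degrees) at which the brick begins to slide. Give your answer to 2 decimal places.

At the threshold of sliding, static friction is at its maximum μ_s N and exactly balances the weight component along the incline: mg sin θ = μ_s mg cos θ.
Hence tan θ = μ_s = 0.77, so θ = arctan(0.77) = 37.5963°.

37.60°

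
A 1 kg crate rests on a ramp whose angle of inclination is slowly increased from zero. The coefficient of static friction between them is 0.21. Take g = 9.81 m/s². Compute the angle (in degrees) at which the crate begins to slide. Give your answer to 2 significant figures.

At the threshold of sliding, static friction is at its maximum μ_s N and exactly balances the weight component along the incline: mg sin θ = μ_s mg cos θ.
Hence tan θ = μ_s = 0.21, so θ = arctan(0.21) = 11.8598°.

12°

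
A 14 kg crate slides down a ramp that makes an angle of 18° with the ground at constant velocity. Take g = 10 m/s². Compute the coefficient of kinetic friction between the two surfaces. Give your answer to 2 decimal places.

At constant velocity the net force along the incline is zero: mg sin 18° = μ mg cos 18°.
So μ = tan 18° = 0.3090 / 0.9511 = 0.3249.

0.32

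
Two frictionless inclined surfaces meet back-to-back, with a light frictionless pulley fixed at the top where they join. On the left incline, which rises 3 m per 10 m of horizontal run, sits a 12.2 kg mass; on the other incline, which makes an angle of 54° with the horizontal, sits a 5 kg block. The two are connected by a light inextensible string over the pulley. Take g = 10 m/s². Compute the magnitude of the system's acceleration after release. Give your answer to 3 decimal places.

Resolve each weight along its own incline: the 12.2 kg mass has component 12.2 × 10 × sin 16.70° = 35.056 N down its slope, and the 5 kg mass has 5 × 10 × sin 54° = 40.451 N down its slope.
The 5 kg side's 40.451 N exceeds the other side's 35.056 N, so that mass slides down and the 12.2 kg mass slides up. Taking that direction as positive, Newton's second law for the whole system gives 40.451 − 35.056 = (12.2 + 5) a, so a = 5.395 / 17.2 = 0.3137 m/s².

0.314 m/s²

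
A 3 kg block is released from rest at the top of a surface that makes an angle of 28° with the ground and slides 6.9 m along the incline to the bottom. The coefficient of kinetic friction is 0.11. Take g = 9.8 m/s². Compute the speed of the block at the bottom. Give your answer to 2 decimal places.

The weight component along the incline is mg sin 28° = 13.802 N and the normal force is N = mg cos 28° = 25.959 N.
Friction up the slope is f = μN = 0.11 × 25.959 = 2.855 N, so the net downslope force is 13.802 − 2.855 = 10.947 N and a = 10.947 / 3 = 3.6490 m/s².
Starting from rest over a distance of 6.9 m, v² = 2aL = 2 × 3.6490 × 6.9 = 50.3562, so v = 7.0962 m/s.

7.10 m/s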